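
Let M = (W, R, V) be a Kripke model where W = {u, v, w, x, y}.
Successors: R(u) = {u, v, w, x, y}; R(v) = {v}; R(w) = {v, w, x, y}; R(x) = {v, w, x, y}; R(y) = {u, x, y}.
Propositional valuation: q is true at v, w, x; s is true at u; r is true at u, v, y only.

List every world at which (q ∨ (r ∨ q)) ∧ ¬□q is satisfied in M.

u, w, x, y

Let φ = (q ∨ (r ∨ q)) ∧ ¬□q. Evaluate φ at each world:
  u (successors {u, v, w, x, y}): φ is true.
  v (successors {v}): φ is false.
  w (successors {v, w, x, y}): φ is true.
  x (successors {v, w, x, y}): φ is true.
  y (successors {u, x, y}): φ is true.
For instance, at u:
  At u: q ∨ (r ∨ q) is true, ¬□q is true, so (q ∨ (r ∨ q)) ∧ ¬□q is true.
    At u: □q is false, so ¬□q is true.
      At u: □q requires q at every successor {u, v, w, x, y}.
        q fails at u, so □q is false at u.
Satisfying worlds: {u, w, x, y}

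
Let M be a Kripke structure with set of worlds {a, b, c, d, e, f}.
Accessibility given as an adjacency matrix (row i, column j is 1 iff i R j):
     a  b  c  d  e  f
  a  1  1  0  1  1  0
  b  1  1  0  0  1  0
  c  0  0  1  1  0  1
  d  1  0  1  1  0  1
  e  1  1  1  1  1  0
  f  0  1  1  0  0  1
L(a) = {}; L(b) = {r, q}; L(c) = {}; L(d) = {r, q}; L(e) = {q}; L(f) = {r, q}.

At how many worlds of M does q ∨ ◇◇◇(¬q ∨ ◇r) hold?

6

Recall that ◇ψ holds at a world iff ψ holds at some accessible world.
Let φ = q ∨ ◇◇◇(¬q ∨ ◇r). Evaluate φ at each world:
  a (successors {a, b, d, e}): φ is true.
  b (successors {a, b, e}): φ is true.
  c (successors {c, d, f}): φ is true.
  d (successors {a, c, d, f}): φ is true.
  e (successors {a, b, c, d, e}): φ is true.
  f (successors {b, c, f}): φ is true.
For instance, at f:
  At f: q is true, ◇◇◇(¬q ∨ ◇r) is true, so q ∨ ◇◇◇(¬q ∨ ◇r) is true.
    At f: ◇◇◇(¬q ∨ ◇r) requires ◇◇(¬q ∨ ◇r) at some successor in {b, c, f}.
      ◇◇(¬q ∨ ◇r) holds at b, so ◇◇◇(¬q ∨ ◇r) is true at f.
Satisfying worlds: {a, b, c, d, e, f}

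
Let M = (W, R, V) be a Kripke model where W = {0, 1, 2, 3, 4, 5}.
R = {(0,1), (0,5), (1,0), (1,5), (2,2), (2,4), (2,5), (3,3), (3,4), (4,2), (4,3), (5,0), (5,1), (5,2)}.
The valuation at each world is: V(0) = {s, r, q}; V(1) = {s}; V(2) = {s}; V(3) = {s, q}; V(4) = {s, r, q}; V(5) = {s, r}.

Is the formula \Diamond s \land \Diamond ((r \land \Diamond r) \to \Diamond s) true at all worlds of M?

Yes

Recall that \Diamond ψ holds at a world iff ψ holds at some accessible world.
Let φ = \Diamond s \land \Diamond ((r \land \Diamond r) \to \Diamond s). Evaluate φ at each world:
  0 (successors {1, 5}): φ is true.
  1 (successors {0, 5}): φ is true.
  2 (successors {2, 4, 5}): φ is true.
  3 (successors {3, 4}): φ is true.
  4 (successors {2, 3}): φ is true.
  5 (successors {0, 1, 2}): φ is true.
For instance, at 2:
  At 2: \Diamond s is true, \Diamond ((r \land \Diamond r) \to \Diamond s) is true, so \Diamond s \land \Diamond ((r \land \Diamond r) \to \Diamond s) is true.
    At 2: \Diamond s requires s at some successor in {2, 4, 5}.
      s holds at 2, so \Diamond s is true at 2.
    At 2: \Diamond ((r \land \Diamond r) \to \Diamond s) requires (r \land \Diamond r) \to \Diamond s at some successor in {2, 4, 5}.
      (r \land \Diamond r) \to \Diamond s holds at 2, so \Diamond ((r \land \Diamond r) \to \Diamond s) is true at 2.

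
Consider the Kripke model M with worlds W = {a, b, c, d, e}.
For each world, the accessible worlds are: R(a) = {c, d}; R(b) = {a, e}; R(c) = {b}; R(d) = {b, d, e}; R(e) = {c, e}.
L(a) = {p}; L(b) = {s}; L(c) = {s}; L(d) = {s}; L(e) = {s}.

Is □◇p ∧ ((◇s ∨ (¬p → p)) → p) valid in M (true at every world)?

No

Let φ = □◇p ∧ ((◇s ∨ (¬p → p)) → p). Evaluate φ at each world:
  a (successors {c, d}): φ is false.
  b (successors {a, e}): φ is false.
  c (successors {b}): φ is false.
  d (successors {b, d, e}): φ is false.
  e (successors {c, e}): φ is false.
Detail at a (counterexample):
  At a: □◇p is false, (◇s ∨ (¬p → p)) → p is true, so □◇p ∧ ((◇s ∨ (¬p → p)) → p) is false.
    At a: □◇p requires ◇p at every successor {c, d}.
      ◇p fails at c, so □◇p is false at a.
    At a: ◇s ∨ (¬p → p) is true, p is true, so (◇s ∨ (¬p → p)) → p is true.
      At a: ◇s is true, ¬p → p is true, so ◇s ∨ (¬p → p) is true.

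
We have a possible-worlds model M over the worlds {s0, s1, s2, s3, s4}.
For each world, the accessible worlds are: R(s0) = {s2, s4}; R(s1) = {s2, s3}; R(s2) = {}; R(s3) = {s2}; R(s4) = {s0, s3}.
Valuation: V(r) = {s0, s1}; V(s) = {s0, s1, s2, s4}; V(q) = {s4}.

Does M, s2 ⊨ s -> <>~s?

At s2: s is true, <>~s is false, so s -> <>~s is false.
  At s2: no accessible worlds, so <>~s is false.

No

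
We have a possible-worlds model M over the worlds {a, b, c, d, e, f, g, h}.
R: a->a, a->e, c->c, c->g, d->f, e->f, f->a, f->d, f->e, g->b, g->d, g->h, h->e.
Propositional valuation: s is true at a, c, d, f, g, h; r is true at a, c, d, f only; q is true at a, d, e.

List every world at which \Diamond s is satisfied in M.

Let φ = \Diamond s. Evaluate φ at each world:
  a (successors {a, e}): φ is true.
  b (successors ∅): φ is false.
  c (successors {c, g}): φ is true.
  d (successors {f}): φ is true.
  e (successors {f}): φ is true.
  f (successors {a, d, e}): φ is true.
  g (successors {b, d, h}): φ is true.
  h (successors {e}): φ is false.
For instance, at a:
  At a: \Diamond s requires s at some successor in {a, e}.
    s holds at a, so \Diamond s is true at a.
Satisfying worlds: {a, c, d, e, f, g}

a, c, d, e, f, g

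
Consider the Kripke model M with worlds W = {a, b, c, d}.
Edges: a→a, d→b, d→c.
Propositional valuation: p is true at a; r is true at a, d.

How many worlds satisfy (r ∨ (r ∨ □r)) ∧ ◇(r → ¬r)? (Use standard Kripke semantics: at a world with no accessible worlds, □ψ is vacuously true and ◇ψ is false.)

Let φ = (r ∨ (r ∨ □r)) ∧ ◇(r → ¬r). Evaluate φ at each world:
  a (successors {a}): φ is false.
  b (successors ∅): φ is false.
  c (successors ∅): φ is false.
  d (successors {b, c}): φ is true.
For instance, at d:
  At d: r ∨ (r ∨ □r) is true, ◇(r → ¬r) is true, so (r ∨ (r ∨ □r)) ∧ ◇(r → ¬r) is true.
    At d: r is true, r ∨ □r is true, so r ∨ (r ∨ □r) is true.
      At d: r is true, □r is false, so r ∨ □r is true.
    At d: ◇(r → ¬r) requires r → ¬r at some successor in {b, c}.
      r → ¬r holds at b, so ◇(r → ¬r) is true at d.
Satisfying worlds: {d}

1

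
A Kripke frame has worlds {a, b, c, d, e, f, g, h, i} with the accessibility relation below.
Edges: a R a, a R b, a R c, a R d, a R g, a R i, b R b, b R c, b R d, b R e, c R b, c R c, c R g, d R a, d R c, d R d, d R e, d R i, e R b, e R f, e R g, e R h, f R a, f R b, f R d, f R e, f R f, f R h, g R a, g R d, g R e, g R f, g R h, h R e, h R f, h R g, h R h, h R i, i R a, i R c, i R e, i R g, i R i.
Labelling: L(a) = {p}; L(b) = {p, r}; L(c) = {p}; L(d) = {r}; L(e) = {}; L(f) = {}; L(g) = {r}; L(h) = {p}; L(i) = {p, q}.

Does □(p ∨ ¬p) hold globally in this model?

Yes

Let φ = □(p ∨ ¬p). Evaluate φ at each world:
  a (successors {a, b, c, d, g, i}): φ is true.
  b (successors {b, c, d, e}): φ is true.
  c (successors {b, c, g}): φ is true.
  d (successors {a, c, d, e, i}): φ is true.
  e (successors {b, f, g, h}): φ is true.
  f (successors {a, b, d, e, f, h}): φ is true.
  g (successors {a, d, e, f, h}): φ is true.
  h (successors {e, f, g, h, i}): φ is true.
  i (successors {a, c, e, g, i}): φ is true.
For instance, at e:
  At e: □(p ∨ ¬p) requires p ∨ ¬p at every successor {b, f, g, h}.
    At b: p ∨ ¬p is true.
    At f: p ∨ ¬p is true.
    At g: p ∨ ¬p is true.
    At h: p ∨ ¬p is true.
  So □(p ∨ ¬p) is true at e.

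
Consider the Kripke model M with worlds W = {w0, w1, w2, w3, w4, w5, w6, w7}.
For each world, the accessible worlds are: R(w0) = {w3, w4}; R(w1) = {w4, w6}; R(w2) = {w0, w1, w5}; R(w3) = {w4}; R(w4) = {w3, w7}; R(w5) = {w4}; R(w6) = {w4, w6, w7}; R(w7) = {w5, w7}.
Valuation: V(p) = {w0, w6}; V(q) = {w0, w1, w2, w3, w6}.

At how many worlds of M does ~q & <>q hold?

1

Let φ = ~q & <>q. Evaluate φ at each world:
  w0 (successors {w3, w4}): φ is false.
  w1 (successors {w4, w6}): φ is false.
  w2 (successors {w0, w1, w5}): φ is false.
  w3 (successors {w4}): φ is false.
  w4 (successors {w3, w7}): φ is true.
  w5 (successors {w4}): φ is false.
  w6 (successors {w4, w6, w7}): φ is false.
  w7 (successors {w5, w7}): φ is false.
For instance, at w7:
  At w7: ~q is true, <>q is false, so ~q & <>q is false.
    At w7: <>q requires q at some successor in {w5, w7}.
      At w5: q is false.
      At w7: q is false.
    So <>q is false at w7.
Satisfying worlds: {w4}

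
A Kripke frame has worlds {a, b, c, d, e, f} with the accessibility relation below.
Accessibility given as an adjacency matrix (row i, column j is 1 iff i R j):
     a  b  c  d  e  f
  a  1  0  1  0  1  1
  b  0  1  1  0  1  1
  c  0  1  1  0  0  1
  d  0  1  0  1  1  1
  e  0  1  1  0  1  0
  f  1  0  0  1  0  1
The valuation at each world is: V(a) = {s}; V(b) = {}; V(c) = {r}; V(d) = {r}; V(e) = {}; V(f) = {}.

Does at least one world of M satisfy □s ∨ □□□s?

No

Let φ = □s ∨ □□□s. Evaluate φ at each world:
  a (successors {a, c, e, f}): φ is false.
  b (successors {b, c, e, f}): φ is false.
  c (successors {b, c, f}): φ is false.
  d (successors {b, d, e, f}): φ is false.
  e (successors {b, c, e}): φ is false.
  f (successors {a, d, f}): φ is false.
For instance, at b:
  At b: □s is false, □□□s is false, so □s ∨ □□□s is false.
    At b: □s requires s at every successor {b, c, e, f}.
      s fails at b, so □s is false at b.
    At b: □□□s requires □□s at every successor {b, c, e, f}.
      □□s fails at b, so □□□s is false at b.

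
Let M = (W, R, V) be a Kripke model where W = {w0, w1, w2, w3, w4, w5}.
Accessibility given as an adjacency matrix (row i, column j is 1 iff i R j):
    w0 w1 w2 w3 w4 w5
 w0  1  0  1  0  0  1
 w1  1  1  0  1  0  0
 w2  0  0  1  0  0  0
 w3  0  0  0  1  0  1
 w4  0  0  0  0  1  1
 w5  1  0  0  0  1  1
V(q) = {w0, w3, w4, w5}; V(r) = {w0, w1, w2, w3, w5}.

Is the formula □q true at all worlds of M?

No

Recall that □ψ holds at a world iff ψ holds at every accessible world, and ◇ψ holds iff ψ holds at some accessible world.
Let φ = □q. Evaluate φ at each world:
  w0 (successors {w0, w2, w5}): φ is false.
  w1 (successors {w0, w1, w3}): φ is false.
  w2 (successors {w2}): φ is false.
  w3 (successors {w3, w5}): φ is true.
  w4 (successors {w4, w5}): φ is true.
  w5 (successors {w0, w4, w5}): φ is true.
Detail at w0 (counterexample):
  At w0: □q requires q at every successor {w0, w2, w5}.
    q fails at w2, so □q is false at w0.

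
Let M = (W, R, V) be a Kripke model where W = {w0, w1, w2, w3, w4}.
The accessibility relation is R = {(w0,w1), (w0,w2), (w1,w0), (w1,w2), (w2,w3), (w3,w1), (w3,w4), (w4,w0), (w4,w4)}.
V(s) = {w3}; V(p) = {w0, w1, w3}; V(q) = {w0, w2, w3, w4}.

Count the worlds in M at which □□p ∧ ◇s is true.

Let φ = □□p ∧ ◇s. Evaluate φ at each world:
  w0 (successors {w1, w2}): φ is false.
  w1 (successors {w0, w2}): φ is false.
  w2 (successors {w3}): φ is false.
  w3 (successors {w1, w4}): φ is false.
  w4 (successors {w0, w4}): φ is false.
For instance, at w0:
  At w0: □□p is false, ◇s is false, so □□p ∧ ◇s is false.
    At w0: □□p requires □p at every successor {w1, w2}.
      □p fails at w1, so □□p is false at w0.
    At w0: ◇s requires s at some successor in {w1, w2}.
      At w1: s is false.
      At w2: s is false.
    So ◇s is false at w0.
Satisfying worlds: none.

0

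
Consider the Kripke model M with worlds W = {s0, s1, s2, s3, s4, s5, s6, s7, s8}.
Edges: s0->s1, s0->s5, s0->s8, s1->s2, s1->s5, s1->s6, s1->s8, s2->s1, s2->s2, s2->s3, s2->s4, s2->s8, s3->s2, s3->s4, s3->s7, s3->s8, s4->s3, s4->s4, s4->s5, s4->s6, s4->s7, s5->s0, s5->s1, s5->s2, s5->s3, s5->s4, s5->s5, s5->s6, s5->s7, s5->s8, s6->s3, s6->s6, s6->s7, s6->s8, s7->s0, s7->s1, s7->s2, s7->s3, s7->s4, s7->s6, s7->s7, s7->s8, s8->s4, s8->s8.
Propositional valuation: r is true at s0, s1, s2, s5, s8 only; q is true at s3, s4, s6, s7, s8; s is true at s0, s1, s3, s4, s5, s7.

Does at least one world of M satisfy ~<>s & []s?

No

Let φ = ~<>s & []s. Evaluate φ at each world:
  s0 (successors {s1, s5, s8}): φ is false.
  s1 (successors {s2, s5, s6, s8}): φ is false.
  s2 (successors {s1, s2, s3, s4, s8}): φ is false.
  s3 (successors {s2, s4, s7, s8}): φ is false.
  s4 (successors {s3, s4, s5, s6, s7}): φ is false.
  s5 (successors {s0, s1, s2, s3, s4, s5, s6, s7, s8}): φ is false.
  s6 (successors {s3, s6, s7, s8}): φ is false.
  s7 (successors {s0, s1, s2, s3, s4, s6, s7, s8}): φ is false.
  s8 (successors {s4, s8}): φ is false.
For instance, at s0:
  At s0: ~<>s is false, []s is false, so ~<>s & []s is false.
    At s0: <>s is true, so ~<>s is false.
      At s0: <>s requires s at some successor in {s1, s5, s8}.
        s holds at s1, so <>s is true at s0.
    At s0: []s requires s at every successor {s1, s5, s8}.
      s fails at s8, so []s is false at s0.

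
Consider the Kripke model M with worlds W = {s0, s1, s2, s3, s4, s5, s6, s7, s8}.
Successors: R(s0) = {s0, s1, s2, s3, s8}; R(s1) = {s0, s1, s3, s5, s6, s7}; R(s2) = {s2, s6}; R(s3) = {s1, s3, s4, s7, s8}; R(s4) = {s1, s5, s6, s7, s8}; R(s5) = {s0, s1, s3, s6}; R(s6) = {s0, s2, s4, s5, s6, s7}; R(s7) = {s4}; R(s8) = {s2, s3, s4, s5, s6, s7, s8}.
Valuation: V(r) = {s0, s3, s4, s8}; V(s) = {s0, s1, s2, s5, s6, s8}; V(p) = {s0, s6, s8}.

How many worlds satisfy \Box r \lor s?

7

Recall that \Box ψ holds at a world iff ψ holds at every accessible world, and \Diamond ψ holds iff ψ holds at some accessible world.
Let φ = \Box r \lor s. Evaluate φ at each world:
  s0 (successors {s0, s1, s2, s3, s8}): φ is true.
  s1 (successors {s0, s1, s3, s5, s6, s7}): φ is true.
  s2 (successors {s2, s6}): φ is true.
  s3 (successors {s1, s3, s4, s7, s8}): φ is false.
  s4 (successors {s1, s5, s6, s7, s8}): φ is false.
  s5 (successors {s0, s1, s3, s6}): φ is true.
  s6 (successors {s0, s2, s4, s5, s6, s7}): φ is true.
  s7 (successors {s4}): φ is true.
  s8 (successors {s2, s3, s4, s5, s6, s7, s8}): φ is true.
For instance, at s4:
  At s4: \Box r is false, s is false, so \Box r \lor s is false.
    At s4: \Box r requires r at every successor {s1, s5, s6, s7, s8}.
      r fails at s1, so \Box r is false at s4.
Satisfying worlds: {s0, s1, s2, s5, s6, s7, s8}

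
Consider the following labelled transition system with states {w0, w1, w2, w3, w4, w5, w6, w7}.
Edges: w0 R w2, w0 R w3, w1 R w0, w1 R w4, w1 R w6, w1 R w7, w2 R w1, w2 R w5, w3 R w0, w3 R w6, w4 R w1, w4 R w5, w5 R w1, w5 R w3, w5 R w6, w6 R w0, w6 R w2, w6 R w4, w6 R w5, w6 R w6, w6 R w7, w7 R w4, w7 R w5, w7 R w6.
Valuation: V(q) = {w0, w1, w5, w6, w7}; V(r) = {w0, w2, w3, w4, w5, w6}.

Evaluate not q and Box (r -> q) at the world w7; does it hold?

No

At w7: not q is false, Box (r -> q) is false, so not q and Box (r -> q) is false.
  At w7: Box (r -> q) requires r -> q at every successor {w4, w5, w6}.
    r -> q fails at w4, so Box (r -> q) is false at w7.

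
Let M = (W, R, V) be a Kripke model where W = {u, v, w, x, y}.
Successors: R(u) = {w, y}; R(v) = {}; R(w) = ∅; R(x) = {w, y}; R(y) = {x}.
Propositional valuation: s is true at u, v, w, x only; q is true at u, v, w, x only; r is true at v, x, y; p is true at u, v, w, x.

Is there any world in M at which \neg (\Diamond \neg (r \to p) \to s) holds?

No

Recall that \Diamond ψ holds at a world iff ψ holds at some accessible world.
Let φ = \neg (\Diamond \neg (r \to p) \to s). Evaluate φ at each world:
  u (successors {w, y}): φ is false.
  v (successors ∅): φ is false.
  w (successors ∅): φ is false.
  x (successors {w, y}): φ is false.
  y (successors {x}): φ is false.
For instance, at x:
  At x: \Diamond \neg (r \to p) \to s is true, so \neg (\Diamond \neg (r \to p) \to s) is false.
    At x: \Diamond \neg (r \to p) is true, s is true, so \Diamond \neg (r \to p) \to s is true.
      At x: \Diamond \neg (r \to p) requires \neg (r \to p) at some successor in {w, y}.
        \neg (r \to p) holds at y, so \Diamond \neg (r \to p) is true at x.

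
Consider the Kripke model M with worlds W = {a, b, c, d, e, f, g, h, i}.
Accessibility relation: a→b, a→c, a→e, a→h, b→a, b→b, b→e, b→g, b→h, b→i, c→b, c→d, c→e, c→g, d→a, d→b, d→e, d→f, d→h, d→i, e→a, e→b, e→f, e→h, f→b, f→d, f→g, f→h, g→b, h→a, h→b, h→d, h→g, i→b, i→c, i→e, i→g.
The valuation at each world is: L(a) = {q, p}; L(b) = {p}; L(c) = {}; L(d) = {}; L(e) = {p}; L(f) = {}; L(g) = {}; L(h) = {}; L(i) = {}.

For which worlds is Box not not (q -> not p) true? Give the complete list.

Recall that Box ψ holds at a world iff ψ holds at every accessible world, and Dia ψ holds iff ψ holds at some accessible world.
Let φ = Box not not (q -> not p). Evaluate φ at each world:
  a (successors {b, c, e, h}): φ is true.
  b (successors {a, b, e, g, h, i}): φ is false.
  c (successors {b, d, e, g}): φ is true.
  d (successors {a, b, e, f, h, i}): φ is false.
  e (successors {a, b, f, h}): φ is false.
  f (successors {b, d, g, h}): φ is true.
  g (successors {b}): φ is true.
  h (successors {a, b, d, g}): φ is false.
  i (successors {b, c, e, g}): φ is true.
For instance, at a:
  At a: Box not not (q -> not p) requires not not (q -> not p) at every successor {b, c, e, h}.
    At b: not not (q -> not p) is true.
    At c: not not (q -> not p) is true.
    At e: not not (q -> not p) is true.
    At h: not not (q -> not p) is true.
  So Box not not (q -> not p) is true at a.
Satisfying worlds: {a, c, f, g, i}

a, c, f, g, i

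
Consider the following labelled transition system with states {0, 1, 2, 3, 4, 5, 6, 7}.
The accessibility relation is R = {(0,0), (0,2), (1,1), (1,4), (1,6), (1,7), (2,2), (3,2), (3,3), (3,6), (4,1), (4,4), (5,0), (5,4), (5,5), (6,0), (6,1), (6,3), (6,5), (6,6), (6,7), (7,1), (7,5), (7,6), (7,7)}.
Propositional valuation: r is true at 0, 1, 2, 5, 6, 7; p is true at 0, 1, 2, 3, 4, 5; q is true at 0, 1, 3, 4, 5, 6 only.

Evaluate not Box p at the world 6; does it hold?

Yes

At 6: Box p is false, so not Box p is true.
  At 6: Box p requires p at every successor {0, 1, 3, 5, 6, 7}.
    p fails at 6, so Box p is false at 6.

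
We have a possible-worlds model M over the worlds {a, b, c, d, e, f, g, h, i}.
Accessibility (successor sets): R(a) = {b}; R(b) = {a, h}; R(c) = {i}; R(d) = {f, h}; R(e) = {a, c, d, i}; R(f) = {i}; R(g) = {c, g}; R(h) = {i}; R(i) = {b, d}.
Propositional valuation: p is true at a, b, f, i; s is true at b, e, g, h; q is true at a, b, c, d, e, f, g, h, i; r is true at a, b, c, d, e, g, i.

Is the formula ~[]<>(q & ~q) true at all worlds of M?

Yes

Let φ = ~[]<>(q & ~q). Evaluate φ at each world:
  a (successors {b}): φ is true.
  b (successors {a, h}): φ is true.
  c (successors {i}): φ is true.
  d (successors {f, h}): φ is true.
  e (successors {a, c, d, i}): φ is true.
  f (successors {i}): φ is true.
  g (successors {c, g}): φ is true.
  h (successors {i}): φ is true.
  i (successors {b, d}): φ is true.
For instance, at h:
  At h: []<>(q & ~q) is false, so ~[]<>(q & ~q) is true.
    At h: []<>(q & ~q) requires <>(q & ~q) at every successor {i}.
      <>(q & ~q) fails at i, so []<>(q & ~q) is false at h.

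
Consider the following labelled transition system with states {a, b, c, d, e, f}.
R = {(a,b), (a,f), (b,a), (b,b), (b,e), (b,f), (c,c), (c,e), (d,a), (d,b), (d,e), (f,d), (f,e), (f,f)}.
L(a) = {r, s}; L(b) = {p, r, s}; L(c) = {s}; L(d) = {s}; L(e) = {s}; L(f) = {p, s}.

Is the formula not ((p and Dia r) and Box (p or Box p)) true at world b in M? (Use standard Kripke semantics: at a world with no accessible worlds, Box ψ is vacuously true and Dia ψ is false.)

No

Recall that Box ψ holds at a world iff ψ holds at every accessible world, and Dia ψ holds iff ψ holds at some accessible world.
At b: (p and Dia r) and Box (p or Box p) is true, so not ((p and Dia r) and Box (p or Box p)) is false.
  At b: p and Dia r is true, Box (p or Box p) is true, so (p and Dia r) and Box (p or Box p) is true.
    At b: p is true, Dia r is true, so p and Dia r is true.
      At b: Dia r requires r at some successor in {a, b, e, f}.
        r holds at a, so Dia r is true at b.
    At b: Box (p or Box p) requires p or Box p at every successor {a, b, e, f}.
      At a: p or Box p is true.
      At b: p or Box p is true.
      At e: p or Box p is true.
      At f: p or Box p is true.
    So Box (p or Box p) is true at b.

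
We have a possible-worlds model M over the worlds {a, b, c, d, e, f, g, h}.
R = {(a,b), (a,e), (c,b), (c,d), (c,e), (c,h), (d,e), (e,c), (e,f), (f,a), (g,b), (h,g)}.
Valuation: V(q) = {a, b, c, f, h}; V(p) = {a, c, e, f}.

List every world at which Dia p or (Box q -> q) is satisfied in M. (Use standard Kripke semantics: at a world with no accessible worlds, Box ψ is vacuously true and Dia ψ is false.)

Recall that Box ψ holds at a world iff ψ holds at every accessible world, and Dia ψ holds iff ψ holds at some accessible world.
Let φ = Dia p or (Box q -> q). Evaluate φ at each world:
  a (successors {b, e}): φ is true.
  b (successors ∅): φ is true.
  c (successors {b, d, e, h}): φ is true.
  d (successors {e}): φ is true.
  e (successors {c, f}): φ is true.
  f (successors {a}): φ is true.
  g (successors {b}): φ is false.
  h (successors {g}): φ is true.
For instance, at h:
  At h: Dia p is false, Box q -> q is true, so Dia p or (Box q -> q) is true.
    At h: Dia p requires p at some successor in {g}.
      At g: p is false.
    So Dia p is false at h.
    At h: Box q is false, q is true, so Box q -> q is true.
      At h: Box q requires q at every successor {g}.
        q fails at g, so Box q is false at h.
Satisfying worlds: {a, b, c, d, e, f, h}

a, b, c, d, e, f, h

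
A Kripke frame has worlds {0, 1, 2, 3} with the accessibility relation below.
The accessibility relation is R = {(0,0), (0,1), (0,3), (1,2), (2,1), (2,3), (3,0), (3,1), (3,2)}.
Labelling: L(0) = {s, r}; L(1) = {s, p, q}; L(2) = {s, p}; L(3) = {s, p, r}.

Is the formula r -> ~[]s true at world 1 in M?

At 1: r is false, ~[]s is false, so r -> ~[]s is true.
  At 1: []s is true, so ~[]s is false.
    At 1: []s requires s at every successor {2}.
      At 2: s is true.
    So []s is true at 1.

Yes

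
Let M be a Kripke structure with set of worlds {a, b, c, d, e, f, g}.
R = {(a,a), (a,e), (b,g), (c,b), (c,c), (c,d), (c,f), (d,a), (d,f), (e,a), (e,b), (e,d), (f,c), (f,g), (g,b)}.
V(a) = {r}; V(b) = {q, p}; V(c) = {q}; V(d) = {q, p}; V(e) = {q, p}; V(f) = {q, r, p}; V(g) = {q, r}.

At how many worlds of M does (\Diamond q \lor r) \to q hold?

Let φ = (\Diamond q \lor r) \to q. Evaluate φ at each world:
  a (successors {a, e}): φ is false.
  b (successors {g}): φ is true.
  c (successors {b, c, d, f}): φ is true.
  d (successors {a, f}): φ is true.
  e (successors {a, b, d}): φ is true.
  f (successors {c, g}): φ is true.
  g (successors {b}): φ is true.
For instance, at d:
  At d: \Diamond q \lor r is true, q is true, so (\Diamond q \lor r) \to q is true.
    At d: \Diamond q is true, r is false, so \Diamond q \lor r is true.
      At d: \Diamond q requires q at some successor in {a, f}.
        q holds at f, so \Diamond q is true at d.
Satisfying worlds: {b, c, d, e, f, g}

6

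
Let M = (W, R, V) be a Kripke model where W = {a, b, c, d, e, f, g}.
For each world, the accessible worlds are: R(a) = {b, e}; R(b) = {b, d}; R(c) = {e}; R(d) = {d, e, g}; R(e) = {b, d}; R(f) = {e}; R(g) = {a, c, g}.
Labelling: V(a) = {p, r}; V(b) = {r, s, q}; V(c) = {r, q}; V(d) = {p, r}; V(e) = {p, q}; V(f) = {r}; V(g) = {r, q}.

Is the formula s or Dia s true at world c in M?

No

Recall that Dia ψ holds at a world iff ψ holds at some accessible world.
At c: s is false, Dia s is false, so s or Dia s is false.
  At c: Dia s requires s at some successor in {e}.
    At e: s is false.
  So Dia s is false at c.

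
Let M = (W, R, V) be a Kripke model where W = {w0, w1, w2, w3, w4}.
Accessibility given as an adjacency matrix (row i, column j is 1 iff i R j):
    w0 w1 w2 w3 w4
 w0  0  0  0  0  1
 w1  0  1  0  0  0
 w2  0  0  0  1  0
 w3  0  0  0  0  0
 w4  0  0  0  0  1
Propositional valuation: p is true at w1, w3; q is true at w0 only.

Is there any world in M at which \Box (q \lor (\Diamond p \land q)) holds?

Yes

Recall that \Box ψ holds at a world iff ψ holds at every accessible world, and \Diamond ψ holds iff ψ holds at some accessible world.
Let φ = \Box (q \lor (\Diamond p \land q)). Evaluate φ at each world:
  w0 (successors {w4}): φ is false.
  w1 (successors {w1}): φ is false.
  w2 (successors {w3}): φ is false.
  w3 (successors ∅): φ is true.
  w4 (successors {w4}): φ is false.
Detail at w3 (witness):
  At w3: no accessible worlds, so \Box (q \lor (\Diamond p \land q)) holds vacuously.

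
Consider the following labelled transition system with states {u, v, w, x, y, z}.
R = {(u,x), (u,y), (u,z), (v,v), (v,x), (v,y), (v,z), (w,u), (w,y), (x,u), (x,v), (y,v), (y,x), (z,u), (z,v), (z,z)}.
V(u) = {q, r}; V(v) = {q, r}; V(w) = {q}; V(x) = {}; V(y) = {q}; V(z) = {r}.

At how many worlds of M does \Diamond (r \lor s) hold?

Let φ = \Diamond (r \lor s). Evaluate φ at each world:
  u (successors {x, y, z}): φ is true.
  v (successors {v, x, y, z}): φ is true.
  w (successors {u, y}): φ is true.
  x (successors {u, v}): φ is true.
  y (successors {v, x}): φ is true.
  z (successors {u, v, z}): φ is true.
For instance, at z:
  At z: \Diamond (r \lor s) requires r \lor s at some successor in {u, v, z}.
    r \lor s holds at u, so \Diamond (r \lor s) is true at z.
Satisfying worlds: {u, v, w, x, y, z}

6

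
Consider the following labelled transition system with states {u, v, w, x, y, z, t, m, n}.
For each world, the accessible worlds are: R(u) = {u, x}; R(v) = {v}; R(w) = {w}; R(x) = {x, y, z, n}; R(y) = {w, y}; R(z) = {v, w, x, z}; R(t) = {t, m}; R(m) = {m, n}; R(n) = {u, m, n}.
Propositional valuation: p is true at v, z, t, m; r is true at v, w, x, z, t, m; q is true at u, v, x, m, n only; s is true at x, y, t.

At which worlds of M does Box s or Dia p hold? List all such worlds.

v, x, z, t, m, n

Let φ = Box s or Dia p. Evaluate φ at each world:
  u (successors {u, x}): φ is false.
  v (successors {v}): φ is true.
  w (successors {w}): φ is false.
  x (successors {x, y, z, n}): φ is true.
  y (successors {w, y}): φ is false.
  z (successors {v, w, x, z}): φ is true.
  t (successors {t, m}): φ is true.
  m (successors {m, n}): φ is true.
  n (successors {u, m, n}): φ is true.
For instance, at m:
  At m: Box s is false, Dia p is true, so Box s or Dia p is true.
    At m: Box s requires s at every successor {m, n}.
      s fails at m, so Box s is false at m.
    At m: Dia p requires p at some successor in {m, n}.
      p holds at m, so Dia p is true at m.
Satisfying worlds: {v, x, z, t, m, n}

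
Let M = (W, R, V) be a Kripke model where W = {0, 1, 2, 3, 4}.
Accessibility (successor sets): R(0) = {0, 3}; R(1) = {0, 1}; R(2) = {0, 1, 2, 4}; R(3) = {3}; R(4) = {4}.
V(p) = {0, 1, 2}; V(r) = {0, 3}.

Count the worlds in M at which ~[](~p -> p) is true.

4

Let φ = ~[](~p -> p). Evaluate φ at each world:
  0 (successors {0, 3}): φ is true.
  1 (successors {0, 1}): φ is false.
  2 (successors {0, 1, 2, 4}): φ is true.
  3 (successors {3}): φ is true.
  4 (successors {4}): φ is true.
For instance, at 0:
  At 0: [](~p -> p) is false, so ~[](~p -> p) is true.
    At 0: [](~p -> p) requires ~p -> p at every successor {0, 3}.
      ~p -> p fails at 3, so [](~p -> p) is false at 0.
Satisfying worlds: {0, 2, 3, 4}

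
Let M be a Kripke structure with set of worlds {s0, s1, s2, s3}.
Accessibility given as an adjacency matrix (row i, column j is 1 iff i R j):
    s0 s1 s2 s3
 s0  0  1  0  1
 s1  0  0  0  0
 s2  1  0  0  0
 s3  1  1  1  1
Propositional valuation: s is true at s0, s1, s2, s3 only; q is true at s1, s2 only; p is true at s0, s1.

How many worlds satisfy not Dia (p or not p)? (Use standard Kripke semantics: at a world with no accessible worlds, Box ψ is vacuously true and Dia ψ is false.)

1

Recall that Dia ψ holds at a world iff ψ holds at some accessible world.
Let φ = not Dia (p or not p). Evaluate φ at each world:
  s0 (successors {s1, s3}): φ is false.
  s1 (successors ∅): φ is true.
  s2 (successors {s0}): φ is false.
  s3 (successors {s0, s1, s2, s3}): φ is false.
For instance, at s2:
  At s2: Dia (p or not p) is true, so not Dia (p or not p) is false.
    At s2: Dia (p or not p) requires p or not p at some successor in {s0}.
      p or not p holds at s0, so Dia (p or not p) is true at s2.
Satisfying worlds: {s1}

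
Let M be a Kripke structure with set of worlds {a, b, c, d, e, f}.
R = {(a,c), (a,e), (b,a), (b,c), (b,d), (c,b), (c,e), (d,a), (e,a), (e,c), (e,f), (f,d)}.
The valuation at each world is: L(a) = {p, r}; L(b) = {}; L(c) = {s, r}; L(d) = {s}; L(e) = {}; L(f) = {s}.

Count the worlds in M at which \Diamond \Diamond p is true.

4

Let φ = \Diamond \Diamond p. Evaluate φ at each world:
  a (successors {c, e}): φ is true.
  b (successors {a, c, d}): φ is true.
  c (successors {b, e}): φ is true.
  d (successors {a}): φ is false.
  e (successors {a, c, f}): φ is false.
  f (successors {d}): φ is true.
For instance, at b:
  At b: \Diamond \Diamond p requires \Diamond p at some successor in {a, c, d}.
    \Diamond p holds at d, so \Diamond \Diamond p is true at b.
      At d: \Diamond p requires p at some successor in {a}.
        p holds at a, so \Diamond p is true at d.
Satisfying worlds: {a, b, c, f}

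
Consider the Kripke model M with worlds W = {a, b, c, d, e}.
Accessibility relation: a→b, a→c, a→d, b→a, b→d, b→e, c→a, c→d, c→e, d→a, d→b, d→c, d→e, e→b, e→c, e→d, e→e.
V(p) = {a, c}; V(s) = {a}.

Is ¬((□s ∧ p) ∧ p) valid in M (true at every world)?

Let φ = ¬((□s ∧ p) ∧ p). Evaluate φ at each world:
  a (successors {b, c, d}): φ is true.
  b (successors {a, d, e}): φ is true.
  c (successors {a, d, e}): φ is true.
  d (successors {a, b, c, e}): φ is true.
  e (successors {b, c, d, e}): φ is true.
For instance, at a:
  At a: (□s ∧ p) ∧ p is false, so ¬((□s ∧ p) ∧ p) is true.
    At a: □s ∧ p is false, p is true, so (□s ∧ p) ∧ p is false.
      At a: □s is false, p is true, so □s ∧ p is false.

Yes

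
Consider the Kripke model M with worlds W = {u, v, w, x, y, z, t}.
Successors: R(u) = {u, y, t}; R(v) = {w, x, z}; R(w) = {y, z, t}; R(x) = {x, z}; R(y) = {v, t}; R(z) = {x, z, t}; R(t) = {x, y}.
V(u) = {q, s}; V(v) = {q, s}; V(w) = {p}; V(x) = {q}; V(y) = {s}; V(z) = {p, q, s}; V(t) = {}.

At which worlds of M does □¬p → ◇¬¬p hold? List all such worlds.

v, w, x, z

Let φ = □¬p → ◇¬¬p. Evaluate φ at each world:
  u (successors {u, y, t}): φ is false.
  v (successors {w, x, z}): φ is true.
  w (successors {y, z, t}): φ is true.
  x (successors {x, z}): φ is true.
  y (successors {v, t}): φ is false.
  z (successors {x, z, t}): φ is true.
  t (successors {x, y}): φ is false.
For instance, at u:
  At u: □¬p is true, ◇¬¬p is false, so □¬p → ◇¬¬p is false.
    At u: □¬p requires ¬p at every successor {u, y, t}.
      At u: ¬p is true.
      At y: ¬p is true.
      At t: ¬p is true.
    So □¬p is true at u.
    At u: ◇¬¬p requires ¬¬p at some successor in {u, y, t}.
      At u: ¬¬p is false.
      At y: ¬¬p is false.
      At t: ¬¬p is false.
    So ◇¬¬p is false at u.
Satisfying worlds: {v, w, x, z}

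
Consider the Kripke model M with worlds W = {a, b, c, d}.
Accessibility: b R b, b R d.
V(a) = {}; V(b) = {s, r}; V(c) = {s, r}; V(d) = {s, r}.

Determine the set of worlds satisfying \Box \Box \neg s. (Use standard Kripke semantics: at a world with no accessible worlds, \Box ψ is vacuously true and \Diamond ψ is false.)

a, c, d

Let φ = \Box \Box \neg s. Evaluate φ at each world:
  a (successors ∅): φ is true.
  b (successors {b, d}): φ is false.
  c (successors ∅): φ is true.
  d (successors ∅): φ is true.
For instance, at b:
  At b: \Box \Box \neg s requires \Box \neg s at every successor {b, d}.
    \Box \neg s fails at b, so \Box \Box \neg s is false at b.
      At b: \Box \neg s requires \neg s at every successor {b, d}.
        \neg s fails at b, so \Box \neg s is false at b.
Satisfying worlds: {a, c, d}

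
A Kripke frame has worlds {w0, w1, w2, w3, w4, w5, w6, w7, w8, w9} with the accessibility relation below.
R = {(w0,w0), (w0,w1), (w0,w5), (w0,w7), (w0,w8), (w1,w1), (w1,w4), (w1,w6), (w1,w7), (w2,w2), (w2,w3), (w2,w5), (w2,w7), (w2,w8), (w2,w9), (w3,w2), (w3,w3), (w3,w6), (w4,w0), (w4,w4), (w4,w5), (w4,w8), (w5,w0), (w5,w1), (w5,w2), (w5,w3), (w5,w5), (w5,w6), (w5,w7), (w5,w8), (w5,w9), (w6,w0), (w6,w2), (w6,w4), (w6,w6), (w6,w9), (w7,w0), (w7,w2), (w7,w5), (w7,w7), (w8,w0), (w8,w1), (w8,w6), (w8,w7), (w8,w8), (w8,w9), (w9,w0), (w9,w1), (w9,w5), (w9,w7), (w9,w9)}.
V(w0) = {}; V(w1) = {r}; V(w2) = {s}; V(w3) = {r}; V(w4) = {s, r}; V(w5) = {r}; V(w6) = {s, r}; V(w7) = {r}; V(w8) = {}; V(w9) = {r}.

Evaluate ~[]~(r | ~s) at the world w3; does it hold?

Yes

Recall that []ψ holds at a world iff ψ holds at every accessible world, and <>ψ holds iff ψ holds at some accessible world.
At w3: []~(r | ~s) is false, so ~[]~(r | ~s) is true.
  At w3: []~(r | ~s) requires ~(r | ~s) at every successor {w2, w3, w6}.
    ~(r | ~s) fails at w3, so []~(r | ~s) is false at w3.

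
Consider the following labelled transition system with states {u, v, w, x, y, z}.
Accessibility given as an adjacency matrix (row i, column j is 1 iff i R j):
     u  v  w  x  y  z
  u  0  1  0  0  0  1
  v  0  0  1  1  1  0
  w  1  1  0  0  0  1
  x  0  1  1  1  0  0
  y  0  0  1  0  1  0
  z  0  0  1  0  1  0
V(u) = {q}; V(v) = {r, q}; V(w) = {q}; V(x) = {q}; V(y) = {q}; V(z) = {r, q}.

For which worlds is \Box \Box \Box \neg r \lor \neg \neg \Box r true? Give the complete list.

Recall that \Box ψ holds at a world iff ψ holds at every accessible world, and \Diamond ψ holds iff ψ holds at some accessible world.
Let φ = \Box \Box \Box \neg r \lor \neg \neg \Box r. Evaluate φ at each world:
  u (successors {v, z}): φ is true.
  v (successors {w, x, y}): φ is false.
  w (successors {u, v, z}): φ is false.
  x (successors {v, w, x}): φ is false.
  y (successors {w, y}): φ is false.
  z (successors {w, y}): φ is false.
For instance, at u:
  At u: \Box \Box \Box \neg r is false, \neg \neg \Box r is true, so \Box \Box \Box \neg r \lor \neg \neg \Box r is true.
    At u: \Box \Box \Box \neg r requires \Box \Box \neg r at every successor {v, z}.
      \Box \Box \neg r fails at v, so \Box \Box \Box \neg r is false at u.
    At u: \neg \Box r is false, so \neg \neg \Box r is true.
      At u: \Box r is true, so \neg \Box r is false.
Satisfying worlds: {u}

u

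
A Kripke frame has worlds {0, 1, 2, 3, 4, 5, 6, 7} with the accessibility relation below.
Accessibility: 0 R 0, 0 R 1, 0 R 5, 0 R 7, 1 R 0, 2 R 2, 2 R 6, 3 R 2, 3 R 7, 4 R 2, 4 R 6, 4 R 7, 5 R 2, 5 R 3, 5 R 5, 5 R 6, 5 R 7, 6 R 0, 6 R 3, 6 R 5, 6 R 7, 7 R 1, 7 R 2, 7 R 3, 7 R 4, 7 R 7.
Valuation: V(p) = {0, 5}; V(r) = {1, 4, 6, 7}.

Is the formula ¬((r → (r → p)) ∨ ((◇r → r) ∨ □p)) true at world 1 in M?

No

At 1: (r → (r → p)) ∨ ((◇r → r) ∨ □p) is true, so ¬((r → (r → p)) ∨ ((◇r → r) ∨ □p)) is false.
  At 1: r → (r → p) is false, (◇r → r) ∨ □p is true, so (r → (r → p)) ∨ ((◇r → r) ∨ □p) is true.
    At 1: ◇r → r is true, □p is true, so (◇r → r) ∨ □p is true.
      At 1: ◇r is false, r is true, so ◇r → r is true.
      At 1: □p requires p at every successor {0}.
        At 0: p is true.
      So □p is true at 1.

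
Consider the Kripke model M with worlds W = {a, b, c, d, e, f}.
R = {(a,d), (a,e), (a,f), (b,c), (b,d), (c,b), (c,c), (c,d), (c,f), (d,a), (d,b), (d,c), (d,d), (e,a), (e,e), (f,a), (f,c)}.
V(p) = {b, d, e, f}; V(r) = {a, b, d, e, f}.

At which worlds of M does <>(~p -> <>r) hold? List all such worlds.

Let φ = <>(~p -> <>r). Evaluate φ at each world:
  a (successors {d, e, f}): φ is true.
  b (successors {c, d}): φ is true.
  c (successors {b, c, d, f}): φ is true.
  d (successors {a, b, c, d}): φ is true.
  e (successors {a, e}): φ is true.
  f (successors {a, c}): φ is true.
For instance, at b:
  At b: <>(~p -> <>r) requires ~p -> <>r at some successor in {c, d}.
    ~p -> <>r holds at c, so <>(~p -> <>r) is true at b.
      At c: ~p is true, <>r is true, so ~p -> <>r is true.
Satisfying worlds: {a, b, c, d, e, f}

a, b, c, d, e, f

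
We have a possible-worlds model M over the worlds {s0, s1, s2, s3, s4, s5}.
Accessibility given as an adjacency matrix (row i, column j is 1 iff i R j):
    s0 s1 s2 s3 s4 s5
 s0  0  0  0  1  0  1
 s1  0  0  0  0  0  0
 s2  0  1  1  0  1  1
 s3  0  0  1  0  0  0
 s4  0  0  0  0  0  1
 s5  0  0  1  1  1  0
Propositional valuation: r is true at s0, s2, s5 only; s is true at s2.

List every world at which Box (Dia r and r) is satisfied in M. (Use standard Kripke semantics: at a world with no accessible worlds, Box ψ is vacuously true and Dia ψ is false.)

Recall that Box ψ holds at a world iff ψ holds at every accessible world, and Dia ψ holds iff ψ holds at some accessible world.
Let φ = Box (Dia r and r). Evaluate φ at each world:
  s0 (successors {s3, s5}): φ is false.
  s1 (successors ∅): φ is true.
  s2 (successors {s1, s2, s4, s5}): φ is false.
  s3 (successors {s2}): φ is true.
  s4 (successors {s5}): φ is true.
  s5 (successors {s2, s3, s4}): φ is false.
For instance, at s5:
  At s5: Box (Dia r and r) requires Dia r and r at every successor {s2, s3, s4}.
    Dia r and r fails at s3, so Box (Dia r and r) is false at s5.
      At s3: Dia r is true, r is false, so Dia r and r is false.
Satisfying worlds: {s1, s3, s4}

s1, s3, s4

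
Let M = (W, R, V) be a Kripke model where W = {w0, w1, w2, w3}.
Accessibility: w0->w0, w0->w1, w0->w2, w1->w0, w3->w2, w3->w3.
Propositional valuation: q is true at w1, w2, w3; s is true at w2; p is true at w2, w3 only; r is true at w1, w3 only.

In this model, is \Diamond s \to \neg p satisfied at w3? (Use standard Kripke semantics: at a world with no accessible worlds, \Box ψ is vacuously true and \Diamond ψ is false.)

No

At w3: \Diamond s is true, \neg p is false, so \Diamond s \to \neg p is false.
  At w3: \Diamond s requires s at some successor in {w2, w3}.
    s holds at w2, so \Diamond s is true at w3.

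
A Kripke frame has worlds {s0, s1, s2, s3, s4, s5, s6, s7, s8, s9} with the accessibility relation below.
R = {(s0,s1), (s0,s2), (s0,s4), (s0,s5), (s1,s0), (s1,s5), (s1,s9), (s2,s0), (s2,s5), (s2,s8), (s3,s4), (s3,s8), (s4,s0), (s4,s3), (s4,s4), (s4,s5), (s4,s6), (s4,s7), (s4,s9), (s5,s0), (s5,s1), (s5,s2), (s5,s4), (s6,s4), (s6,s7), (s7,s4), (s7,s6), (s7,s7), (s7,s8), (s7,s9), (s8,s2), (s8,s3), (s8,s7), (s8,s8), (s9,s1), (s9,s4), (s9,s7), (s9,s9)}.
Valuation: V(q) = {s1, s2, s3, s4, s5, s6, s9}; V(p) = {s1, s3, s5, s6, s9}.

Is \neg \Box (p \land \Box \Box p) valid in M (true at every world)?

Yes

Let φ = \neg \Box (p \land \Box \Box p). Evaluate φ at each world:
  s0 (successors {s1, s2, s4, s5}): φ is true.
  s1 (successors {s0, s5, s9}): φ is true.
  s2 (successors {s0, s5, s8}): φ is true.
  s3 (successors {s4, s8}): φ is true.
  s4 (successors {s0, s3, s4, s5, s6, s7, s9}): φ is true.
  s5 (successors {s0, s1, s2, s4}): φ is true.
  s6 (successors {s4, s7}): φ is true.
  s7 (successors {s4, s6, s7, s8, s9}): φ is true.
  s8 (successors {s2, s3, s7, s8}): φ is true.
  s9 (successors {s1, s4, s7, s9}): φ is true.
For instance, at s8:
  At s8: \Box (p \land \Box \Box p) is false, so \neg \Box (p \land \Box \Box p) is true.
    At s8: \Box (p \land \Box \Box p) requires p \land \Box \Box p at every successor {s2, s3, s7, s8}.
      p \land \Box \Box p fails at s2, so \Box (p \land \Box \Box p) is false at s8.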